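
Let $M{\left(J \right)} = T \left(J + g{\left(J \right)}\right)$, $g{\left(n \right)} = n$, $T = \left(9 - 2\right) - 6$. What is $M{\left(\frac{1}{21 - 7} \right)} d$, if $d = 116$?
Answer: $\frac{116}{7} \approx 16.571$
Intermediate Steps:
$T = 1$ ($T = 7 - 6 = 1$)
$M{\left(J \right)} = 2 J$ ($M{\left(J \right)} = 1 \left(J + J\right) = 1 \cdot 2 J = 2 J$)
$M{\left(\frac{1}{21 - 7} \right)} d = \frac{2}{21 - 7} \cdot 116 = \frac{2}{14} \cdot 116 = 2 \cdot \frac{1}{14} \cdot 116 = \frac{1}{7} \cdot 116 = \frac{116}{7}$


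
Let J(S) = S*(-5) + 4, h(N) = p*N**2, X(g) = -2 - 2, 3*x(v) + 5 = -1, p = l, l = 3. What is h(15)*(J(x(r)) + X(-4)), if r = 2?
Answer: 6750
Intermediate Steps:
p = 3
x(v) = -2 (x(v) = -5/3 + (1/3)*(-1) = -5/3 - 1/3 = -2)
X(g) = -4
h(N) = 3*N**2
J(S) = 4 - 5*S (J(S) = -5*S + 4 = 4 - 5*S)
h(15)*(J(x(r)) + X(-4)) = (3*15**2)*((4 - 5*(-2)) - 4) = (3*225)*((4 + 10) - 4) = 675*(14 - 4) = 675*10 = 6750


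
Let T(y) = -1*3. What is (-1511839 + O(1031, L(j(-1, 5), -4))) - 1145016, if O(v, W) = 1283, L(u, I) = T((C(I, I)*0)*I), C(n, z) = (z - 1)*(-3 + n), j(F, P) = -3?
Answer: -2655572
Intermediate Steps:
C(n, z) = (-1 + z)*(-3 + n)
T(y) = -3
L(u, I) = -3
(-1511839 + O(1031, L(j(-1, 5), -4))) - 1145016 = (-1511839 + 1283) - 1145016 = -1510556 - 1145016 = -2655572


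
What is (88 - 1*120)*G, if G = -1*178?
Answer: 5696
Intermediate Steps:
G = -178
(88 - 1*120)*G = (88 - 1*120)*(-178) = (88 - 120)*(-178) = -32*(-178) = 5696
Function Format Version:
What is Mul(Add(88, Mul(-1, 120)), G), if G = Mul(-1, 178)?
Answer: 5696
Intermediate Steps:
G = -178
Mul(Add(88, Mul(-1, 120)), G) = Mul(Add(88, Mul(-1, 120)), -178) = Mul(Add(88, -120), -178) = Mul(-32, -178) = 5696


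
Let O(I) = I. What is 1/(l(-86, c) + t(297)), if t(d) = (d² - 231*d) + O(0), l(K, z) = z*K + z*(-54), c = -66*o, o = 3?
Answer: 1/47322 ≈ 2.1132e-5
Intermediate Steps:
c = -198 (c = -66*3 = -198)
l(K, z) = -54*z + K*z (l(K, z) = K*z - 54*z = -54*z + K*z)
t(d) = d² - 231*d (t(d) = (d² - 231*d) + 0 = d² - 231*d)
1/(l(-86, c) + t(297)) = 1/(-198*(-54 - 86) + 297*(-231 + 297)) = 1/(-198*(-140) + 297*66) = 1/(27720 + 19602) = 1/47322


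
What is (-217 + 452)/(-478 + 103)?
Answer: -47/75 ≈ -0.62667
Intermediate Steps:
(-217 + 452)/(-478 + 103) = 235/(-375) = 235*(-1/375) = -47/75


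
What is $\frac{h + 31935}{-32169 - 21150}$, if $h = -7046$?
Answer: $- \frac{24889}{53319} \approx -0.46679$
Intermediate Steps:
$\frac{h + 31935}{-32169 - 21150} = \frac{-7046 + 31935}{-32169 - 21150} = \frac{24889}{-53319} = 24889 \left(- \frac{1}{53319}\right) = - \frac{24889}{53319}$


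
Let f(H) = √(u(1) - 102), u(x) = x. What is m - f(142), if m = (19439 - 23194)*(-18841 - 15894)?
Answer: 130429925 - I*√101 ≈ 1.3043e+8 - 10.05*I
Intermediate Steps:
f(H) = I*√101 (f(H) = √(1 - 102) = √(-101) = I*√101)
m = 130429925 (m = -3755*(-34735) = 130429925)
m - f(142) = 130429925 - I*√101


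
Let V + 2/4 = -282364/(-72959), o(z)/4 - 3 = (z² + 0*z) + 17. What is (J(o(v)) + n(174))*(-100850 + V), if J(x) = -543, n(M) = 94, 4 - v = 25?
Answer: 6607187000419/145918 ≈ 4.5280e+7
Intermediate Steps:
v = -21 (v = 4 - 1*25 = 4 - 25 = -21)
o(z) = 80 + 4*z² (o(z) = 12 + 4*((z² + 0*z) + 17) = 12 + 4*((z² + 0) + 17) = 12 + 4*(z² + 17) = 12 + 4*(17 + z²) = 12 + (68 + 4*z²) = 80 + 4*z²)
V = 491769/145918 (V = -½ - 282364/(-72959) = -½ - 282364*(-1/72959) = -½ + 282364/72959 = 491769/145918 ≈ 3.3702)
(J(o(v)) + n(174))*(-100850 + V) = (-543 + 94)*(-100850 + 491769/145918) = -449*(-14715338531/145918) = 6607187000419/145918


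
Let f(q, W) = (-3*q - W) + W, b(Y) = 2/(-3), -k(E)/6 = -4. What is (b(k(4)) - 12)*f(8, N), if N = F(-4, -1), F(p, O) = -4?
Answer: 304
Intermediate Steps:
N = -4
k(E) = 24 (k(E) = -6*(-4) = 24)
b(Y) = -⅔ (b(Y) = 2*(-⅓) = -⅔)
f(q, W) = -3*q (f(q, W) = (-W - 3*q) + W = -3*q)
(b(k(4)) - 12)*f(8, N) = (-⅔ - 12)*(-3*8) = -38/3*(-24) = 304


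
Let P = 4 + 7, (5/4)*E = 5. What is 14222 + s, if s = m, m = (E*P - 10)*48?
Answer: 15854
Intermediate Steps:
E = 4 (E = (⅘)*5 = 4)
P = 11
m = 1632 (m = (4*11 - 10)*48 = (44 - 10)*48 = 34*48 = 1632)
s = 1632
14222 + s = 14222 + 1632 = 15854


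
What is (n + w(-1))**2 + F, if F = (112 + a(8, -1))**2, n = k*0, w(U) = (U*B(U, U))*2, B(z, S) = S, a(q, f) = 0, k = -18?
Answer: 12548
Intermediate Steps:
w(U) = 2*U**2 (w(U) = (U*U)*2 = U**2*2 = 2*U**2)
n = 0 (n = -18*0 = 0)
F = 12544 (F = (112 + 0)**2 = 112**2 = 12544)
(n + w(-1))**2 + F = (0 + 2*(-1)**2)**2 + 12544 = (0 + 2*1)**2 + 12544 = (0 + 2)**2 + 12544 = 2**2 + 12544 = 4 + 12544 = 12548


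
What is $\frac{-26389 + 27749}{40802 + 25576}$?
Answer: $\frac{680}{33189} \approx 0.020489$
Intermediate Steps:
$\frac{-26389 + 27749}{40802 + 25576} = \frac{1360}{66378} = 1360 \cdot \frac{1}{66378} = \frac{680}{33189}$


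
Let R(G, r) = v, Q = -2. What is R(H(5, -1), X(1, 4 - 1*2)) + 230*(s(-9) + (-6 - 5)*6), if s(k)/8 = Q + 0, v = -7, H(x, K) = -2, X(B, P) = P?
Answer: -18867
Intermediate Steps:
R(G, r) = -7
s(k) = -16 (s(k) = 8*(-2 + 0) = 8*(-2) = -16)
R(H(5, -1), X(1, 4 - 1*2)) + 230*(s(-9) + (-6 - 5)*6) = -7 + 230*(-16 + (-6 - 5)*6) = -7 + 230*(-16 - 11*6) = -7 + 230*(-16 - 66) = -7 + 230*(-82) = -7 - 18860 = -18867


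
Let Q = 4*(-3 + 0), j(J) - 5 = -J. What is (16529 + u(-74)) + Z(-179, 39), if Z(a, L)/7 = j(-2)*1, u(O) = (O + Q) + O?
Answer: 16418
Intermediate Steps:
j(J) = 5 - J
Q = -12 (Q = 4*(-3) = -12)
u(O) = -12 + 2*O (u(O) = (O - 12) + O = (-12 + O) + O = -12 + 2*O)
Z(a, L) = 49 (Z(a, L) = 7*((5 - 1*(-2))*1) = 7*((5 + 2)*1) = 7*(7*1) = 7*7 = 49)
(16529 + u(-74)) + Z(-179, 39) = (16529 + (-12 + 2*(-74))) + 49 = (16529 + (-12 - 148)) + 49 = (16529 - 160) + 49 = 16369 + 49 = 16418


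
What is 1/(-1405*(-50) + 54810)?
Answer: 1/125060 ≈ 7.9962e-6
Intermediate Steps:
1/(-1405*(-50) + 54810) = 1/(70250 + 54810) = 1/125060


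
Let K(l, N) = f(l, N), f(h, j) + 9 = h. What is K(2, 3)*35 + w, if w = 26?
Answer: -219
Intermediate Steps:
f(h, j) = -9 + h
K(l, N) = -9 + l
K(2, 3)*35 + w = (-9 + 2)*35 + 26 = -7*35 + 26 = -245 + 26 = -219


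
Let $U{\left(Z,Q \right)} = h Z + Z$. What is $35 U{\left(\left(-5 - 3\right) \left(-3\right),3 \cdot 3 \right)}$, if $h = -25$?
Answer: $-20160$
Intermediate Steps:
$U{\left(Z,Q \right)} = - 24 Z$ ($U{\left(Z,Q \right)} = - 25 Z + Z = - 24 Z$)
$35 U{\left(\left(-5 - 3\right) \left(-3\right),3 \cdot 3 \right)} = 35 \left(- 24 \left(-5 - 3\right) \left(-3\right)\right) = 35 \left(- 24 \left(\left(-8\right) \left(-3\right)\right)\right) = 35 \left(\left(-24\right) 24\right) = 35 \left(-576\right) = -20160$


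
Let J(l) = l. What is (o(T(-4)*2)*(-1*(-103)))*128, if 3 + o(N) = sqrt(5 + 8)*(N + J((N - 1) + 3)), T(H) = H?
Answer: -39552 - 184576*sqrt(13) ≈ -7.0505e+5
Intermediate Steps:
o(N) = -3 + sqrt(13)*(2 + 2*N) (o(N) = -3 + sqrt(5 + 8)*(N + ((N - 1) + 3)) = -3 + sqrt(13)*(N + ((-1 + N) + 3)) = -3 + sqrt(13)*(N + (2 + N)) = -3 + sqrt(13)*(2 + 2*N))
(o(T(-4)*2)*(-1*(-103)))*128 = ((-3 + (-4*2)*sqrt(13) + sqrt(13)*(2 - 4*2))*(-1*(-103)))*128 = ((-3 - 8*sqrt(13) + sqrt(13)*(2 - 8))*103)*128 = ((-3 - 8*sqrt(13) + sqrt(13)*(-6))*103)*128 = ((-3 - 8*sqrt(13) - 6*sqrt(13))*103)*128 = ((-3 - 14*sqrt(13))*103)*128 = (-309 - 1442*sqrt(13))*128 = -39552 - 184576*sqrt(13)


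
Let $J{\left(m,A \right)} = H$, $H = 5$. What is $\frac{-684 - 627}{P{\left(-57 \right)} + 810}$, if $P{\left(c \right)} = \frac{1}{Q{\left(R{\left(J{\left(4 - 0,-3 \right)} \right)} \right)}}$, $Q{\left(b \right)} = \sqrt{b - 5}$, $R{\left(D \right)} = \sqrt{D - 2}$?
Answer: $- \frac{1311 \sqrt{5 - \sqrt{3}}}{- i + 810 \sqrt{5 - \sqrt{3}}} \approx -1.6185 - 0.0011053 i$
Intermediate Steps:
$J{\left(m,A \right)} = 5$
$R{\left(D \right)} = \sqrt{-2 + D}$
$Q{\left(b \right)} = \sqrt{-5 + b}$
$P{\left(c \right)} = \frac{1}{\sqrt{-5 + \sqrt{3}}}$ ($P{\left(c \right)} = \frac{1}{\sqrt{-5 + \sqrt{-2 + 5}}} = \frac{1}{\sqrt{-5 + \sqrt{3}}}$)
$\frac{-684 - 627}{P{\left(-57 \right)} + 810} = \frac{-684 - 627}{- \frac{i}{\sqrt{5 - \sqrt{3}}} + 810} = - \frac{1311}{810 - \frac{i}{\sqrt{5 - \sqrt{3}}}}$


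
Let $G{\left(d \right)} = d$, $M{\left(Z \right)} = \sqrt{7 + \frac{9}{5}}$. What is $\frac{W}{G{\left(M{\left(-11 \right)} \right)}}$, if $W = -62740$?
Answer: $- \frac{31370 \sqrt{55}}{11} \approx -21150.0$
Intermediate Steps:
$M{\left(Z \right)} = \frac{2 \sqrt{55}}{5}$ ($M{\left(Z \right)} = \sqrt{7 + 9 \cdot \frac{1}{5}} = \sqrt{7 + \frac{9}{5}} = \sqrt{\frac{44}{5}} = \frac{2 \sqrt{55}}{5}$)
$\frac{W}{G{\left(M{\left(-11 \right)} \right)}} = - \frac{62740}{\frac{2}{5} \sqrt{55}} = - 62740 \frac{\sqrt{55}}{22} = - \frac{31370 \sqrt{55}}{11}$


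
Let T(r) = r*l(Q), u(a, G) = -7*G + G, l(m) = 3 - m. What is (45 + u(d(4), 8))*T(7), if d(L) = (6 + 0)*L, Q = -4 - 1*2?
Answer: -189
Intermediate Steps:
Q = -6 (Q = -4 - 2 = -6)
d(L) = 6*L
u(a, G) = -6*G
T(r) = 9*r (T(r) = r*(3 - 1*(-6)) = r*(3 + 6) = r*9 = 9*r)
(45 + u(d(4), 8))*T(7) = (45 - 6*8)*(9*7) = (45 - 48)*63 = -3*63 = -189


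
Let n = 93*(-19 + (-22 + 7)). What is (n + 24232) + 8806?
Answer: 29876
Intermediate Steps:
n = -3162 (n = 93*(-19 - 15) = 93*(-34) = -3162)
(n + 24232) + 8806 = (-3162 + 24232) + 8806 = 21070 + 8806 = 29876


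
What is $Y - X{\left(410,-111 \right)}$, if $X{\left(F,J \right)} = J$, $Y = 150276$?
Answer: $150387$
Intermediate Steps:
$Y - X{\left(410,-111 \right)} = 150276 - -111 = 150276 + 111 = 150387$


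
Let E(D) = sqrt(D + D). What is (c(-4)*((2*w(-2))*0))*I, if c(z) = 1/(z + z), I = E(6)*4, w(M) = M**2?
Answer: 0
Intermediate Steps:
E(D) = sqrt(2)*sqrt(D) (E(D) = sqrt(2*D) = sqrt(2)*sqrt(D))
I = 8*sqrt(3) (I = (sqrt(2)*sqrt(6))*4 = (2*sqrt(3))*4 = 8*sqrt(3) ≈ 13.856)
c(z) = 1/(2*z)
(c(-4)*((2*w(-2))*0))*I = (((1/2)/(-4))*((2*(-2)**2)*0))*(8*sqrt(3)) = (((1/2)*(-1/4))*((2*4)*0))*(8*sqrt(3)) = (-0)*(8*sqrt(3)) = (-1/8*0)*(8*sqrt(3)) = 0*(8*sqrt(3)) = 0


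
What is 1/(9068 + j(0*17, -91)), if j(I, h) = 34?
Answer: 1/9102 ≈ 0.00010987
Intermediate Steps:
1/(9068 + j(0*17, -91)) = 1/(9068 + 34) = 1/9102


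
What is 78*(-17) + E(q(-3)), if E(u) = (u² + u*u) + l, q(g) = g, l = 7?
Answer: -1301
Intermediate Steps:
E(u) = 7 + 2*u² (E(u) = (u² + u*u) + 7 = (u² + u²) + 7 = 2*u² + 7 = 7 + 2*u²)
78*(-17) + E(q(-3)) = 78*(-17) + (7 + 2*(-3)²) = -1326 + (7 + 2*9) = -1326 + (7 + 18) = -1326 + 25 = -1301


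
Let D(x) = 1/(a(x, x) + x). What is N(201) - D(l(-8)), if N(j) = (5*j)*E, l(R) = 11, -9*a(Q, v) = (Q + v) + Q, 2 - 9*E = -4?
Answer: 14737/22 ≈ 669.86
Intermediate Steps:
E = ⅔ (E = 2/9 - ⅑*(-4) = 2/9 + 4/9 = ⅔ ≈ 0.66667)
a(Q, v) = -2*Q/9 - v/9 (a(Q, v) = -((Q + v) + Q)/9 = -(v + 2*Q)/9 = -2*Q/9 - v/9)
N(j) = 10*j/3 (N(j) = (5*j)*(⅔) = 10*j/3)
D(x) = 3/(2*x) (D(x) = 1/((-2*x/9 - x/9) + x) = 1/(-x/3 + x) = 1/(2*x/3) = 3/(2*x))
N(201) - D(l(-8)) = (10/3)*201 - 3/(2*11) = 670 - 3/(2*11) = 670 - 1*3/22 = 670 - 3/22 = 14737/22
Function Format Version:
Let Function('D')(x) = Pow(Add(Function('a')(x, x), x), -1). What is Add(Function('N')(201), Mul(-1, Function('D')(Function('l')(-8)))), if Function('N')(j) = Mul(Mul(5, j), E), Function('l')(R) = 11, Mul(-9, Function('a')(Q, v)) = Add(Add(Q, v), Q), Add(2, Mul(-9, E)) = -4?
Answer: Rational(14737, 22) ≈ 669.86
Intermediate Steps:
E = Rational(2, 3) (E = Add(Rational(2, 9), Mul(Rational(-1, 9), -4)) = Add(Rational(2, 9), Rational(4, 9)) = Rational(2, 3) ≈ 0.66667)
Function('a')(Q, v) = Add(Mul(Rational(-2, 9), Q), Mul(Rational(-1, 9), v)) (Function('a')(Q, v) = Mul(Rational(-1, 9), Add(Add(Q, v), Q)) = Mul(Rational(-1, 9), Add(v, Mul(2, Q))) = Add(Mul(Rational(-2, 9), Q), Mul(Rational(-1, 9), v)))
Function('N')(j) = Mul(Rational(10, 3), j) (Function('N')(j) = Mul(Mul(5, j), Rational(2, 3)) = Mul(Rational(10, 3), j))
Function('D')(x) = Mul(Rational(3, 2), Pow(x, -1)) (Function('D')(x) = Pow(Add(Add(Mul(Rational(-2, 9), x), Mul(Rational(-1, 9), x)), x), -1) = Pow(Add(Mul(Rational(-1, 3), x), x), -1) = Pow(Mul(Rational(2, 3), x), -1) = Mul(Rational(3, 2), Pow(x, -1)))
Add(Function('N')(201), Mul(-1, Function('D')(Function('l')(-8)))) = Add(Mul(Rational(10, 3), 201), Mul(-1, Mul(Rational(3, 2), Pow(11, -1)))) = Add(670, Mul(-1, Mul(Rational(3, 2), Rational(1, 11)))) = Add(670, Mul(-1, Rational(3, 22))) = Add(670, Rational(-3, 22)) = Rational(14737, 22)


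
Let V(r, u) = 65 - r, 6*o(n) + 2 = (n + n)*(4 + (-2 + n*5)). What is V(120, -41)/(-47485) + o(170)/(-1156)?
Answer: -1375497835/32935596 ≈ -41.763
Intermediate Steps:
o(n) = -1/3 + n*(2 + 5*n)/3 (o(n) = -1/3 + ((n + n)*(4 + (-2 + n*5)))/6 = -1/3 + ((2*n)*(4 + (-2 + 5*n)))/6 = -1/3 + ((2*n)*(2 + 5*n))/6 = -1/3 + (2*n*(2 + 5*n))/6 = -1/3 + n*(2 + 5*n)/3)
V(120, -41)/(-47485) + o(170)/(-1156) = (65 - 1*120)/(-47485) + (-1/3 + (2/3)*170 + (5/3)*170**2)/(-1156) = (65 - 120)*(-1/47485) + (-1/3 + 340/3 + (5/3)*28900)*(-1/1156) = -55*(-1/47485) + (-1/3 + 340/3 + 144500/3)*(-1/1156) = 11/9497 + (144839/3)*(-1/1156) = 11/9497 - 144839/3468 = -1375497835/32935596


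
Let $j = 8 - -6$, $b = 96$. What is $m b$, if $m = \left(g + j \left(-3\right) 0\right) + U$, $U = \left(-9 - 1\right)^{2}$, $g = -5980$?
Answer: $-564480$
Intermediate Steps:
$j = 14$ ($j = 8 + 6 = 14$)
$U = 100$ ($U = \left(-10\right)^{2} = 100$)
$m = -5880$ ($m = \left(-5980 + 14 \left(-3\right) 0\right) + 100 = \left(-5980 - 0\right) + 100 = \left(-5980 + 0\right) + 100 = -5980 + 100 = -5880$)
$m b = \left(-5880\right) 96 = -564480$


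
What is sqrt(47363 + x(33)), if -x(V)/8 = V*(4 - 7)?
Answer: sqrt(48155) ≈ 219.44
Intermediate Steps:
x(V) = 24*V (x(V) = -8*V*(4 - 7) = -8*V*(-3) = -(-24)*V = 24*V)
sqrt(47363 + x(33)) = sqrt(47363 + 24*33) = sqrt(47363 + 792) = sqrt(48155)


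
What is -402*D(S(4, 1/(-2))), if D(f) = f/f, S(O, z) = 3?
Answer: -402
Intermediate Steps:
D(f) = 1
-402*D(S(4, 1/(-2))) = -402*1 = -402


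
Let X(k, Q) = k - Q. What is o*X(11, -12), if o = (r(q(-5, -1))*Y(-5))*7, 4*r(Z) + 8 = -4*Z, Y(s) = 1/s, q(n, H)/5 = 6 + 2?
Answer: 6762/5 ≈ 1352.4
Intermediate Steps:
q(n, H) = 40 (q(n, H) = 5*(6 + 2) = 5*8 = 40)
r(Z) = -2 - Z (r(Z) = -2 + (-4*Z)/4 = -2 - Z)
o = 294/5 (o = ((-2 - 1*40)/(-5))*7 = ((-2 - 40)*(-⅕))*7 = -42*(-⅕)*7 = (42/5)*7 = 294/5 ≈ 58.800)
o*X(11, -12) = 294*(11 - 1*(-12))/5 = 294*(11 + 12)/5 = (294/5)*23 = 6762/5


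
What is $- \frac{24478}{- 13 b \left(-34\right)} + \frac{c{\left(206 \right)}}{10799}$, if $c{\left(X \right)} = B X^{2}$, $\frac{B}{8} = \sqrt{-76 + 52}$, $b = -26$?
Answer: $\frac{12239}{5746} + \frac{678976 i \sqrt{6}}{10799} \approx 2.13 + 154.01 i$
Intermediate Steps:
$B = 16 i \sqrt{6}$ ($B = 8 \sqrt{-76 + 52} = 8 \sqrt{-24} = 8 \cdot 2 i \sqrt{6} = 16 i \sqrt{6} \approx 39.192 i$)
$c{\left(X \right)} = 16 i \sqrt{6} X^{2}$
$- \frac{24478}{- 13 b \left(-34\right)} + \frac{c{\left(206 \right)}}{10799} = - \frac{24478}{\left(-13\right) \left(-26\right) \left(-34\right)} + \frac{16 i \sqrt{6} \cdot 206^{2}}{10799} = - \frac{24478}{338 \left(-34\right)} + 16 i \sqrt{6} \cdot 42436 \cdot \frac{1}{10799} = - \frac{24478}{-11492} + 678976 i \sqrt{6} \cdot \frac{1}{10799} = \left(-24478\right) \left(- \frac{1}{11492}\right) + \frac{678976 i \sqrt{6}}{10799} = \frac{12239}{5746} + \frac{678976 i \sqrt{6}}{10799}$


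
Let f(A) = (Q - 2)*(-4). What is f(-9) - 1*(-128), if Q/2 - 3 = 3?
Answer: 88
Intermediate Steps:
Q = 12 (Q = 6 + 2*3 = 6 + 6 = 12)
f(A) = -40 (f(A) = (12 - 2)*(-4) = 10*(-4) = -40)
f(-9) - 1*(-128) = -40 - 1*(-128) = -40 + 128 = 88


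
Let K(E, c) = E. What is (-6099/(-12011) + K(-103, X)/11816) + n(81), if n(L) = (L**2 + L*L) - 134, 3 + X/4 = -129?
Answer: 1843353452939/141921976 ≈ 12989.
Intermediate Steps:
X = -528 (X = -12 + 4*(-129) = -12 - 516 = -528)
n(L) = -134 + 2*L**2 (n(L) = (L**2 + L**2) - 134 = 2*L**2 - 134 = -134 + 2*L**2)
(-6099/(-12011) + K(-103, X)/11816) + n(81) = (-6099/(-12011) - 103/11816) + (-134 + 2*81**2) = (-6099*(-1/12011) - 103*1/11816) + (-134 + 2*6561) = (6099/12011 - 103/11816) + (-134 + 13122) = 70828651/141921976 + 12988 = 1843353452939/141921976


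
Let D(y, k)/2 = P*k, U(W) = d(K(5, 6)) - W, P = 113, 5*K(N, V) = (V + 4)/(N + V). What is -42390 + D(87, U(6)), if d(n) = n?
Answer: -480754/11 ≈ -43705.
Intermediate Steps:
K(N, V) = (4 + V)/(5*(N + V)) (K(N, V) = ((V + 4)/(N + V))/5 = ((4 + V)/(N + V))/5 = (4 + V)/(5*(N + V)))
U(W) = 2/11 - W (U(W) = (4 + 6)/(5*(5 + 6)) - W = (1/5)*10/11 - W = (1/5)*(1/11)*10 - W = 2/11 - W)
D(y, k) = 226*k (D(y, k) = 2*(113*k) = 226*k)
-42390 + D(87, U(6)) = -42390 + 226*(2/11 - 1*6) = -42390 + 226*(2/11 - 6) = -42390 + 226*(-64/11) = -42390 - 14464/11 = -480754/11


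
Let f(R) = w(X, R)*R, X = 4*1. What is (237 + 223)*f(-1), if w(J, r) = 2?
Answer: -920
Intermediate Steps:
X = 4
f(R) = 2*R
(237 + 223)*f(-1) = (237 + 223)*(2*(-1)) = 460*(-2) = -920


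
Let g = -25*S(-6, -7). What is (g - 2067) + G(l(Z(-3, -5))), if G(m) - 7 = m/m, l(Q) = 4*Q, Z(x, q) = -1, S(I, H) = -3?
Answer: -1984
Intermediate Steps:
g = 75 (g = -25*(-3) = 75)
G(m) = 8 (G(m) = 7 + m/m = 7 + 1 = 8)
(g - 2067) + G(l(Z(-3, -5))) = (75 - 2067) + 8 = -1992 + 8 = -1984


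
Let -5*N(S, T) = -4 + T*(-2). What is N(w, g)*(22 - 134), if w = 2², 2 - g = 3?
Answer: -224/5 ≈ -44.800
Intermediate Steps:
g = -1 (g = 2 - 1*3 = 2 - 3 = -1)
w = 4
N(S, T) = ⅘ + 2*T/5 (N(S, T) = -(-4 + T*(-2))/5 = -(-4 - 2*T)/5 = ⅘ + 2*T/5)
N(w, g)*(22 - 134) = (⅘ + (⅖)*(-1))*(22 - 134) = (⅘ - ⅖)*(-112) = (⅖)*(-112) = -224/5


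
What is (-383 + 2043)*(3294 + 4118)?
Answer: 12303920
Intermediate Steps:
(-383 + 2043)*(3294 + 4118) = 1660*7412 = 12303920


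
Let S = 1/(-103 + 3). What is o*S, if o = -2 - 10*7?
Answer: 18/25 ≈ 0.72000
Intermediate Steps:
o = -72 (o = -2 - 70 = -72)
S = -1/100 (S = 1/(-100) = -1/100 ≈ -0.010000)
o*S = -72*(-1/100) = 18/25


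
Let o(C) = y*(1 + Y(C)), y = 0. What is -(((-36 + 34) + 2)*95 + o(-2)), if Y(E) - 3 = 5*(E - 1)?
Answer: 0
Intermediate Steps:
Y(E) = -2 + 5*E (Y(E) = 3 + 5*(E - 1) = 3 + 5*(-1 + E) = 3 + (-5 + 5*E) = -2 + 5*E)
o(C) = 0 (o(C) = 0*(1 + (-2 + 5*C)) = 0*(-1 + 5*C) = 0)
-(((-36 + 34) + 2)*95 + o(-2)) = -(((-36 + 34) + 2)*95 + 0) = -((-2 + 2)*95 + 0) = -(0*95 + 0) = -(0 + 0) = -1*0 = 0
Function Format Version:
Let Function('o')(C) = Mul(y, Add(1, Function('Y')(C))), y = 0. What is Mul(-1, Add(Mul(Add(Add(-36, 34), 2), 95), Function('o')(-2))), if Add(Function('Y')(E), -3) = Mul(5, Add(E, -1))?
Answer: 0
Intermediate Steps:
Function('Y')(E) = Add(-2, Mul(5, E)) (Function('Y')(E) = Add(3, Mul(5, Add(E, -1))) = Add(3, Mul(5, Add(-1, E))) = Add(3, Add(-5, Mul(5, E))) = Add(-2, Mul(5, E)))
Function('o')(C) = 0 (Function('o')(C) = Mul(0, Add(1, Add(-2, Mul(5, C)))) = Mul(0, Add(-1, Mul(5, C))) = 0)
Mul(-1, Add(Mul(Add(Add(-36, 34), 2), 95), Function('o')(-2))) = Mul(-1, Add(Mul(Add(Add(-36, 34), 2), 95), 0)) = Mul(-1, Add(Mul(Add(-2, 2), 95), 0)) = Mul(-1, Add(Mul(0, 95), 0)) = Mul(-1, Add(0, 0)) = Mul(-1, 0) = 0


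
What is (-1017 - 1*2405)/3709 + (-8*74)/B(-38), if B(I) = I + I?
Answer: 483914/70471 ≈ 6.8669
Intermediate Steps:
B(I) = 2*I
(-1017 - 1*2405)/3709 + (-8*74)/B(-38) = (-1017 - 1*2405)/3709 + (-8*74)/((2*(-38))) = (-1017 - 2405)*(1/3709) - 592/(-76) = -3422*1/3709 - 592*(-1/76) = -3422/3709 + 148/19 = 483914/70471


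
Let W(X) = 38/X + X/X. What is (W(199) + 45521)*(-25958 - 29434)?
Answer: -501791475072/199 ≈ -2.5216e+9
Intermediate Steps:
W(X) = 1 + 38/X (W(X) = 38/X + 1 = 1 + 38/X)
(W(199) + 45521)*(-25958 - 29434) = ((38 + 199)/199 + 45521)*(-25958 - 29434) = ((1/199)*237 + 45521)*(-55392) = (237/199 + 45521)*(-55392) = (9058916/199)*(-55392) = -501791475072/199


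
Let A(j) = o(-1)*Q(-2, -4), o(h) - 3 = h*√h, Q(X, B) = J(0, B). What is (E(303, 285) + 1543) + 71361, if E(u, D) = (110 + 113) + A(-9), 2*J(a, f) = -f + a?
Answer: 73133 - 2*I ≈ 73133.0 - 2.0*I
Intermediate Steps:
J(a, f) = a/2 - f/2 (J(a, f) = (-f + a)/2 = (a - f)/2 = a/2 - f/2)
Q(X, B) = -B/2 (Q(X, B) = (½)*0 - B/2 = 0 - B/2 = -B/2)
o(h) = 3 + h^(3/2) (o(h) = 3 + h*√h = 3 + h^(3/2))
A(j) = 6 - 2*I (A(j) = (3 + (-1)^(3/2))*(-½*(-4)) = (3 - I)*2 = 6 - 2*I)
E(u, D) = 229 - 2*I (E(u, D) = (110 + 113) + (6 - 2*I) = 223 + (6 - 2*I) = 229 - 2*I)
(E(303, 285) + 1543) + 71361 = ((229 - 2*I) + 1543) + 71361 = (1772 - 2*I) + 71361 = 73133 - 2*I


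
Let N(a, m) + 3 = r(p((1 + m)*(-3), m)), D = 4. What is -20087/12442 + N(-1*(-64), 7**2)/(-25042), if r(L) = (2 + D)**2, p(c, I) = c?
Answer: -125857310/77893141 ≈ -1.6158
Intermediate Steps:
r(L) = 36 (r(L) = (2 + 4)**2 = 6**2 = 36)
N(a, m) = 33 (N(a, m) = -3 + 36 = 33)
-20087/12442 + N(-1*(-64), 7**2)/(-25042) = -20087/12442 + 33/(-25042) = -20087*1/12442 + 33*(-1/25042) = -20087/12442 - 33/25042 = -125857310/77893141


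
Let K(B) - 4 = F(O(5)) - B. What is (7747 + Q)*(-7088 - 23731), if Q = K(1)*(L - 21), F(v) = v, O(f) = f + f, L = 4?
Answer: -231943794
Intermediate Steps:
O(f) = 2*f
K(B) = 14 - B (K(B) = 4 + (2*5 - B) = 4 + (10 - B) = 14 - B)
Q = -221 (Q = (14 - 1*1)*(4 - 21) = (14 - 1)*(-17) = 13*(-17) = -221)
(7747 + Q)*(-7088 - 23731) = (7747 - 221)*(-7088 - 23731) = 7526*(-30819) = -231943794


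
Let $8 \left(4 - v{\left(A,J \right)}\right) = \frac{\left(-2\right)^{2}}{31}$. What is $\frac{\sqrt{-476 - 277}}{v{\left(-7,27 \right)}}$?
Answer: $\frac{62 i \sqrt{753}}{247} \approx 6.888 i$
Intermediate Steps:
$v{\left(A,J \right)} = \frac{247}{62}$ ($v{\left(A,J \right)} = 4 - \frac{\left(-2\right)^{2} \cdot \frac{1}{31}}{8} = 4 - \frac{4 \cdot \frac{1}{31}}{8} = 4 - \frac{1}{62} = \frac{247}{62}$)
$\frac{\sqrt{-476 - 277}}{v{\left(-7,27 \right)}} = \frac{\sqrt{-476 - 277}}{\frac{247}{62}} = \sqrt{-753} \cdot \frac{62}{247} = i \sqrt{753} \cdot \frac{62}{247} = \frac{62 i \sqrt{753}}{247}$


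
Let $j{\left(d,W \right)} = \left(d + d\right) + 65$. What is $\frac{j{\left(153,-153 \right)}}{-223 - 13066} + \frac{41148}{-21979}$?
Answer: $- \frac{554969981}{292078931} \approx -1.9001$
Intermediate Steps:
$j{\left(d,W \right)} = 65 + 2 d$ ($j{\left(d,W \right)} = 2 d + 65 = 65 + 2 d$)
$\frac{j{\left(153,-153 \right)}}{-223 - 13066} + \frac{41148}{-21979} = \frac{65 + 2 \cdot 153}{-223 - 13066} + \frac{41148}{-21979} = \frac{65 + 306}{-13289} + 41148 \left(- \frac{1}{21979}\right) = 371 \left(- \frac{1}{13289}\right) - \frac{41148}{21979} = - \frac{371}{13289} - \frac{41148}{21979} = - \frac{554969981}{292078931}$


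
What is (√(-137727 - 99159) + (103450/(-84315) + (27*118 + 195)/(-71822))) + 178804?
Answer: 216554129743361/1211134386 + I*√236886 ≈ 1.788e+5 + 486.71*I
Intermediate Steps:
(√(-137727 - 99159) + (103450/(-84315) + (27*118 + 195)/(-71822))) + 178804 = (√(-236886) + (103450*(-1/84315) + (3186 + 195)*(-1/71822))) + 178804 = (I*√236886 + (-20690/16863 + 3381*(-1/71822))) + 178804 = (I*√236886 + (-20690/16863 - 3381/71822)) + 178804 = (I*√236886 - 1543010983/1211134386) + 178804 = (-1543010983/1211134386 + I*√236886) + 178804 = 216554129743361/1211134386 + I*√236886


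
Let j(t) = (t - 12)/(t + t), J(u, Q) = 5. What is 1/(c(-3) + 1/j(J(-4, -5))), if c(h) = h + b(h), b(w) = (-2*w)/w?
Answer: -7/45 ≈ -0.15556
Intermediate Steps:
b(w) = -2
j(t) = (-12 + t)/(2*t) (j(t) = (-12 + t)/((2*t)) = (-12 + t)*(1/(2*t)) = (-12 + t)/(2*t))
c(h) = -2 + h (c(h) = h - 2 = -2 + h)
1/(c(-3) + 1/j(J(-4, -5))) = 1/((-2 - 3) + 1/((½)*(-12 + 5)/5)) = 1/(-5 + 1/((½)*(⅕)*(-7))) = 1/(-5 + 1/(-7/10)) = 1/(-5 - 10/7) = 1/(-45/7) = -7/45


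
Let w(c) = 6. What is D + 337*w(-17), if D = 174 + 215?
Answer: 2411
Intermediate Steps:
D = 389
D + 337*w(-17) = 389 + 337*6 = 389 + 2022 = 2411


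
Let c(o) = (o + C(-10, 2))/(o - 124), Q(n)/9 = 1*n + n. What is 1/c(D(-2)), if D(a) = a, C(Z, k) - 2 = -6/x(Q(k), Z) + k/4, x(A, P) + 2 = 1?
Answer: -252/13 ≈ -19.385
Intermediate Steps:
Q(n) = 18*n (Q(n) = 9*(1*n + n) = 9*(n + n) = 9*(2*n) = 18*n)
x(A, P) = -1 (x(A, P) = -2 + 1 = -1)
C(Z, k) = 8 + k/4 (C(Z, k) = 2 + (-6/(-1) + k/4) = 2 + (-6*(-1) + k*(¼)) = 2 + (6 + k/4) = 8 + k/4)
c(o) = (17/2 + o)/(-124 + o) (c(o) = (o + (8 + (¼)*2))/(o - 124) = (o + (8 + ½))/(-124 + o) = (o + 17/2)/(-124 + o) = (17/2 + o)/(-124 + o))
1/c(D(-2)) = 1/((17/2 - 2)/(-124 - 2)) = 1/((13/2)/(-126)) = 1/(-1/126*13/2) = 1/(-13/252) = -252/13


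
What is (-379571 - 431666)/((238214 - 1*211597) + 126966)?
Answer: -811237/153583 ≈ -5.2821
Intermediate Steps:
(-379571 - 431666)/((238214 - 1*211597) + 126966) = -811237/((238214 - 211597) + 126966) = -811237/(26617 + 126966) = -811237/153583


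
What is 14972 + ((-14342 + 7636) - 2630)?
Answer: 5636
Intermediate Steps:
14972 + ((-14342 + 7636) - 2630) = 14972 + (-6706 - 2630) = 14972 - 9336 = 5636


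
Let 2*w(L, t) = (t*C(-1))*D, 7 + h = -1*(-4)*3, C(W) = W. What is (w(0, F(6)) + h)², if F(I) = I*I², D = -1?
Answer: 12769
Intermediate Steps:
h = 5 (h = -7 - 1*(-4)*3 = -7 + 4*3 = -7 + 12 = 5)
F(I) = I³
w(L, t) = t/2 (w(L, t) = ((t*(-1))*(-1))/2 = (-t*(-1))/2 = t/2)
(w(0, F(6)) + h)² = ((½)*6³ + 5)² = ((½)*216 + 5)² = (108 + 5)² = 113² = 12769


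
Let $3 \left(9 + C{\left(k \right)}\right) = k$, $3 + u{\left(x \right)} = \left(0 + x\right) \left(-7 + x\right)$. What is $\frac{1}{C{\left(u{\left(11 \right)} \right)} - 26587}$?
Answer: $- \frac{3}{79747} \approx -3.7619 \cdot 10^{-5}$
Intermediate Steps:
$u{\left(x \right)} = -3 + x \left(-7 + x\right)$ ($u{\left(x \right)} = -3 + \left(0 + x\right) \left(-7 + x\right) = -3 + x \left(-7 + x\right)$)
$C{\left(k \right)} = -9 + \frac{k}{3}$
$\frac{1}{C{\left(u{\left(11 \right)} \right)} - 26587} = \frac{1}{\left(-9 + \frac{-3 + 11^{2} - 77}{3}\right) - 26587} = \frac{1}{\left(-9 + \frac{-3 + 121 - 77}{3}\right) - 26587} = \frac{1}{\left(-9 + \frac{1}{3} \cdot 41\right) - 26587} = \frac{1}{\left(-9 + \frac{41}{3}\right) - 26587} = \frac{1}{\frac{14}{3} - 26587} = \frac{1}{- \frac{79747}{3}} = - \frac{3}{79747}$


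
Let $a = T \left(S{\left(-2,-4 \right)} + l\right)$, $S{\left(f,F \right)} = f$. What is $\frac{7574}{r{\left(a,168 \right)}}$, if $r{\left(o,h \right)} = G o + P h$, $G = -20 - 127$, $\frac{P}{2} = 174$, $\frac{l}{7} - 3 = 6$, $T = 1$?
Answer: $\frac{1082}{7071} \approx 0.15302$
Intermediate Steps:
$l = 63$ ($l = 21 + 7 \cdot 6 = 21 + 42 = 63$)
$P = 348$ ($P = 2 \cdot 174 = 348$)
$a = 61$ ($a = 1 \left(-2 + 63\right) = 1 \cdot 61 = 61$)
$G = -147$
$r{\left(o,h \right)} = - 147 o + 348 h$
$\frac{7574}{r{\left(a,168 \right)}} = \frac{7574}{\left(-147\right) 61 + 348 \cdot 168} = \frac{7574}{-8967 + 58464} = \frac{7574}{49497} = 7574 \cdot \frac{1}{49497} = \frac{1082}{7071}$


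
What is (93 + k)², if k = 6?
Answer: 9801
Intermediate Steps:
(93 + k)² = (93 + 6)² = 99² = 9801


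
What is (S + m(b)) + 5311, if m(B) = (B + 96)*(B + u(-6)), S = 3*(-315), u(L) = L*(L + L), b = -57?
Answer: 4951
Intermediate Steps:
u(L) = 2*L² (u(L) = L*(2*L) = 2*L²)
S = -945
m(B) = (72 + B)*(96 + B) (m(B) = (B + 96)*(B + 2*(-6)²) = (96 + B)*(B + 2*36) = (96 + B)*(B + 72) = (96 + B)*(72 + B) = (72 + B)*(96 + B))
(S + m(b)) + 5311 = (-945 + (6912 + (-57)² + 168*(-57))) + 5311 = (-945 + (6912 + 3249 - 9576)) + 5311 = (-945 + 585) + 5311 = -360 + 5311 = 4951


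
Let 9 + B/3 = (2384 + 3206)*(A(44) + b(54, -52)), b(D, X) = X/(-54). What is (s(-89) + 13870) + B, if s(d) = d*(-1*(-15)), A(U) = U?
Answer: 6898832/9 ≈ 7.6654e+5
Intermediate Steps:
b(D, X) = -X/54 (b(D, X) = X*(-1/54) = -X/54)
s(d) = 15*d (s(d) = d*15 = 15*d)
B = 6786017/9 (B = -27 + 3*((2384 + 3206)*(44 - 1/54*(-52))) = -27 + 3*(5590*(44 + 26/27)) = -27 + 3*(5590*(1214/27)) = -27 + 3*(6786260/27) = -27 + 6786260/9 = 6786017/9 ≈ 7.5400e+5)
(s(-89) + 13870) + B = (15*(-89) + 13870) + 6786017/9 = (-1335 + 13870) + 6786017/9 = 12535 + 6786017/9 = 6898832/9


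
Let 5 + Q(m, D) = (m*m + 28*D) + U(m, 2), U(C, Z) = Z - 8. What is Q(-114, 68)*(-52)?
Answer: -774228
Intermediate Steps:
U(C, Z) = -8 + Z
Q(m, D) = -11 + m² + 28*D (Q(m, D) = -5 + ((m*m + 28*D) + (-8 + 2)) = -5 + ((m² + 28*D) - 6) = -5 + (-6 + m² + 28*D) = -11 + m² + 28*D)
Q(-114, 68)*(-52) = (-11 + (-114)² + 28*68)*(-52) = (-11 + 12996 + 1904)*(-52) = 14889*(-52) = -774228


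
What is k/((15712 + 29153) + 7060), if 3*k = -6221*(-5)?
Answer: 6221/31155 ≈ 0.19968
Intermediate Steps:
k = 31105/3 (k = (-6221*(-5))/3 = (⅓)*31105 = 31105/3 ≈ 10368.)
k/((15712 + 29153) + 7060) = 31105/(3*((15712 + 29153) + 7060)) = 31105/(3*(44865 + 7060)) = (31105/3)/51925 = (31105/3)*(1/51925) = 6221/31155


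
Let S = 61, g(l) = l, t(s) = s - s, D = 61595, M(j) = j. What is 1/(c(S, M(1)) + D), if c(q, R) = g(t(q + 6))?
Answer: 1/61595 ≈ 1.6235e-5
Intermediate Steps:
t(s) = 0
c(q, R) = 0
1/(c(S, M(1)) + D) = 1/(0 + 61595) = 1/61595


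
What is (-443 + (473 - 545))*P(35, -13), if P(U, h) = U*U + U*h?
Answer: -396550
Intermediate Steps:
P(U, h) = U² + U*h
(-443 + (473 - 545))*P(35, -13) = (-443 + (473 - 545))*(35*(35 - 13)) = (-443 - 72)*(35*22) = -515*770 = -396550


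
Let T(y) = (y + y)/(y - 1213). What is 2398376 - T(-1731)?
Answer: 3530407741/1472 ≈ 2.3984e+6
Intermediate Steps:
T(y) = 2*y/(-1213 + y) (T(y) = (2*y)/(-1213 + y) = 2*y/(-1213 + y))
2398376 - T(-1731) = 2398376 - 2*(-1731)/(-1213 - 1731) = 2398376 - 2*(-1731)/(-2944) = 2398376 - 2*(-1731)*(-1)/2944 = 2398376 - 1*1731/1472 = 2398376 - 1731/1472 = 3530407741/1472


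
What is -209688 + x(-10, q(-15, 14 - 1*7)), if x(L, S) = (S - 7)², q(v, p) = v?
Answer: -209204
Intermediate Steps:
x(L, S) = (-7 + S)²
-209688 + x(-10, q(-15, 14 - 1*7)) = -209688 + (-7 - 15)² = -209688 + (-22)² = -209688 + 484 = -209204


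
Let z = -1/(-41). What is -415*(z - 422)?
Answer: 7179915/41 ≈ 1.7512e+5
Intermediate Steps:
z = 1/41 (z = -1*(-1/41) = 1/41 ≈ 0.024390)
-415*(z - 422) = -415*(1/41 - 422) = -415*(-17301/41) = 7179915/41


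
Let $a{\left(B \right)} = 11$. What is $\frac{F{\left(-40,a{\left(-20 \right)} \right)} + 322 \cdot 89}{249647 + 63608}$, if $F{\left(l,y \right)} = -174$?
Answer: $\frac{28484}{313255} \approx 0.090929$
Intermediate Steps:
$\frac{F{\left(-40,a{\left(-20 \right)} \right)} + 322 \cdot 89}{249647 + 63608} = \frac{-174 + 322 \cdot 89}{249647 + 63608} = \frac{-174 + 28658}{313255} = 28484 \cdot \frac{1}{313255} = \frac{28484}{313255}$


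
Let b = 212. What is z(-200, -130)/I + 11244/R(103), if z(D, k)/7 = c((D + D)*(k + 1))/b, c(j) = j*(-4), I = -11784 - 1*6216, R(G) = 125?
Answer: 1795321/19875 ≈ 90.331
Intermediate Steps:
I = -18000 (I = -11784 - 6216 = -18000)
c(j) = -4*j
z(D, k) = -14*D*(1 + k)/53 (z(D, k) = 7*(-4*(D + D)*(k + 1)/212) = 7*(-4*2*D*(1 + k)*(1/212)) = 7*(-8*D*(1 + k)*(1/212)) = 7*(-2*D*(1 + k)/53) = -14*D*(1 + k)/53)
z(-200, -130)/I + 11244/R(103) = -14/53*(-200)*(1 - 130)/(-18000) + 11244/125 = -14/53*(-200)*(-129)*(-1/18000) + 11244*(1/125) = -361200/53*(-1/18000) + 11244/125 = 301/795 + 11244/125 = 1795321/19875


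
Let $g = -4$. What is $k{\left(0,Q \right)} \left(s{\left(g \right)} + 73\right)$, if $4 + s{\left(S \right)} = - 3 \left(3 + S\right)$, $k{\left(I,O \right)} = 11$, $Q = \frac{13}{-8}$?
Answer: $792$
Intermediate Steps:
$Q = - \frac{13}{8}$ ($Q = 13 \left(- \frac{1}{8}\right) = - \frac{13}{8} \approx -1.625$)
$s{\left(S \right)} = -13 - 3 S$ ($s{\left(S \right)} = -4 - 3 \left(3 + S\right) = -4 - \left(9 + 3 S\right) = -13 - 3 S$)
$k{\left(0,Q \right)} \left(s{\left(g \right)} + 73\right) = 11 \left(\left(-13 - -12\right) + 73\right) = 11 \left(\left(-13 + 12\right) + 73\right) = 11 \left(-1 + 73\right) = 11 \cdot 72 = 792$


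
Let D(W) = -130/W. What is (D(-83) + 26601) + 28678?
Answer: 4588287/83 ≈ 55281.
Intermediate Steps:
(D(-83) + 26601) + 28678 = (-130/(-83) + 26601) + 28678 = (-130*(-1/83) + 26601) + 28678 = (130/83 + 26601) + 28678 = 2208013/83 + 28678 = 4588287/83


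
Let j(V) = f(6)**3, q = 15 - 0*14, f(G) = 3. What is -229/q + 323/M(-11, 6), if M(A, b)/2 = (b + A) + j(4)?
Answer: -5231/660 ≈ -7.9258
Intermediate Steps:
q = 15 (q = 15 - 1*0 = 15 + 0 = 15)
j(V) = 27 (j(V) = 3**3 = 27)
M(A, b) = 54 + 2*A + 2*b (M(A, b) = 2*((b + A) + 27) = 2*((A + b) + 27) = 2*(27 + A + b) = 54 + 2*A + 2*b)
-229/q + 323/M(-11, 6) = -229/15 + 323/(54 + 2*(-11) + 2*6) = -229*1/15 + 323/(54 - 22 + 12) = -229/15 + 323/44 = -5231/660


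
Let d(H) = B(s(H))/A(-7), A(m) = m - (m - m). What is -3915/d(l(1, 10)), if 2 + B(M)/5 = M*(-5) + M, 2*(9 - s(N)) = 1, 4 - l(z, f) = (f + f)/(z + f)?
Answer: -609/4 ≈ -152.25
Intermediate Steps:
l(z, f) = 4 - 2*f/(f + z) (l(z, f) = 4 - (f + f)/(z + f) = 4 - 2*f/(f + z))
s(N) = 17/2 (s(N) = 9 - 1/2*1 = 9 - 1/2 = 17/2)
B(M) = -10 - 20*M (B(M) = -10 + 5*(M*(-5) + M) = -10 + 5*(-5*M + M) = -10 + 5*(-4*M) = -10 - 20*M)
A(m) = m (A(m) = m - 1*0 = m + 0 = m)
d(H) = 180/7 (d(H) = (-10 - 20*17/2)/(-7) = (-10 - 170)*(-1/7) = -180*(-1/7) = 180/7)
-3915/d(l(1, 10)) = -3915/180/7 = -3915*7/180 = -609/4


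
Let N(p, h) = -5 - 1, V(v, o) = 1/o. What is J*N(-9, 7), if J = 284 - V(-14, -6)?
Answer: -1705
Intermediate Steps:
N(p, h) = -6
J = 1705/6 (J = 284 - 1/(-6) = 284 - 1*(-1/6) = 284 + 1/6 = 1705/6 ≈ 284.17)
J*N(-9, 7) = (1705/6)*(-6) = -1705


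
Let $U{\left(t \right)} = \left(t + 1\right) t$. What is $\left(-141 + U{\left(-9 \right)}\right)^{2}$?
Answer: $4761$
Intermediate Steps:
$U{\left(t \right)} = t \left(1 + t\right)$ ($U{\left(t \right)} = \left(1 + t\right) t = t \left(1 + t\right)$)
$\left(-141 + U{\left(-9 \right)}\right)^{2} = \left(-141 - 9 \left(1 - 9\right)\right)^{2} = \left(-141 - -72\right)^{2} = \left(-141 + 72\right)^{2} = \left(-69\right)^{2} = 4761$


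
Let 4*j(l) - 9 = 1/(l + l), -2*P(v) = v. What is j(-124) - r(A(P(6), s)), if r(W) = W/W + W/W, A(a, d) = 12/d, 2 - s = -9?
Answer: 247/992 ≈ 0.24899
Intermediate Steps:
s = 11 (s = 2 - 1*(-9) = 2 + 9 = 11)
P(v) = -v/2
j(l) = 9/4 + 1/(8*l) (j(l) = 9/4 + 1/(4*(l + l)) = 9/4 + 1/(4*((2*l))) = 9/4 + (1/(2*l))/4 = 9/4 + 1/(8*l))
r(W) = 2 (r(W) = 1 + 1 = 2)
j(-124) - r(A(P(6), s)) = (1/8)*(1 + 18*(-124))/(-124) - 1*2 = (1/8)*(-1/124)*(1 - 2232) - 2 = (1/8)*(-1/124)*(-2231) - 2 = 2231/992 - 2 = 247/992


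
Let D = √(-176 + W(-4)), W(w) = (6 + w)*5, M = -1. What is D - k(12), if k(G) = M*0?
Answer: I*√166 ≈ 12.884*I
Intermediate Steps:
W(w) = 30 + 5*w
D = I*√166 (D = √(-176 + (30 + 5*(-4))) = √(-176 + (30 - 20)) = √(-176 + 10) = √(-166) = I*√166 ≈ 12.884*I)
k(G) = 0 (k(G) = -1*0 = 0)
D - k(12) = I*√166 - 1*0 = I*√166 + 0 = I*√166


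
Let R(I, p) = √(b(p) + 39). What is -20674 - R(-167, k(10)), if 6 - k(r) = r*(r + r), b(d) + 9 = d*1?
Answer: -20674 - 2*I*√41 ≈ -20674.0 - 12.806*I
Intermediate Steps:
b(d) = -9 + d (b(d) = -9 + d*1 = -9 + d)
k(r) = 6 - 2*r² (k(r) = 6 - r*(r + r) = 6 - r*2*r = 6 - 2*r²)
R(I, p) = √(30 + p) (R(I, p) = √((-9 + p) + 39) = √(30 + p))
-20674 - R(-167, k(10)) = -20674 - √(30 + (6 - 2*10²)) = -20674 - √(30 + (6 - 2*100)) = -20674 - √(30 + (6 - 200)) = -20674 - √(30 - 194) = -20674 - √(-164) = -20674 - 2*I*√41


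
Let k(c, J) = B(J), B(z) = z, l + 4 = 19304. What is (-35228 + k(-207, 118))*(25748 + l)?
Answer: -1581635280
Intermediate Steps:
l = 19300 (l = -4 + 19304 = 19300)
k(c, J) = J
(-35228 + k(-207, 118))*(25748 + l) = (-35228 + 118)*(25748 + 19300) = -35110*45048 = -1581635280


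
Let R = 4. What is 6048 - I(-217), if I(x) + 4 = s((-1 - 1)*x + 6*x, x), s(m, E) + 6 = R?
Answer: 6054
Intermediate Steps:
s(m, E) = -2 (s(m, E) = -6 + 4 = -2)
I(x) = -6 (I(x) = -4 - 2 = -6)
6048 - I(-217) = 6048 - 1*(-6) = 6048 + 6 = 6054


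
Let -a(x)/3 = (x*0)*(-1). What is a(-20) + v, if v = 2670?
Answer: 2670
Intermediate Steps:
a(x) = 0 (a(x) = -3*x*0*(-1) = -0*(-1) = -3*0 = 0)
a(-20) + v = 0 + 2670 = 2670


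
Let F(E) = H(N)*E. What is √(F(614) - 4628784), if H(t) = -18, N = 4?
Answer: 2*I*√1159959 ≈ 2154.0*I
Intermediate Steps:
F(E) = -18*E
√(F(614) - 4628784) = √(-18*614 - 4628784) = √(-11052 - 4628784) = √(-4639836) = 2*I*√1159959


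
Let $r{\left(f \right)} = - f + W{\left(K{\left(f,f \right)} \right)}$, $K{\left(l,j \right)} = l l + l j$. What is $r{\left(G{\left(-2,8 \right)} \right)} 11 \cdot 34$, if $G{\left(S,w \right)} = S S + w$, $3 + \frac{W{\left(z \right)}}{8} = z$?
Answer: $848232$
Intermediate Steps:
$K{\left(l,j \right)} = l^{2} + j l$
$W{\left(z \right)} = -24 + 8 z$
$G{\left(S,w \right)} = w + S^{2}$ ($G{\left(S,w \right)} = S^{2} + w = w + S^{2}$)
$r{\left(f \right)} = -24 - f + 16 f^{2}$ ($r{\left(f \right)} = - f + \left(-24 + 8 f \left(f + f\right)\right) = - f + \left(-24 + 8 f 2 f\right) = - f + \left(-24 + 8 \cdot 2 f^{2}\right) = - f + \left(-24 + 16 f^{2}\right) = -24 - f + 16 f^{2}$)
$r{\left(G{\left(-2,8 \right)} \right)} 11 \cdot 34 = \left(-24 - \left(8 + \left(-2\right)^{2}\right) + 16 \left(8 + \left(-2\right)^{2}\right)^{2}\right) 11 \cdot 34 = \left(-24 - \left(8 + 4\right) + 16 \left(8 + 4\right)^{2}\right) 374 = \left(-24 - 12 + 16 \cdot 12^{2}\right) 374 = \left(-24 - 12 + 16 \cdot 144\right) 374 = \left(-24 - 12 + 2304\right) 374 = 2268 \cdot 374 = 848232$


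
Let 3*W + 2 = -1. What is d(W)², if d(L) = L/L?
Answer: 1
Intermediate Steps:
W = -1 (W = -⅔ + (⅓)*(-1) = -⅔ - ⅓ = -1)
d(L) = 1
d(W)² = 1² = 1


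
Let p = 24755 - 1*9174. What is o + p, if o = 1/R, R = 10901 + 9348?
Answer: 315499670/20249 ≈ 15581.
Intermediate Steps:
R = 20249
p = 15581 (p = 24755 - 9174 = 15581)
o = 1/20249 ≈ 4.9385e-5
o + p = 1/20249 + 15581 = 315499670/20249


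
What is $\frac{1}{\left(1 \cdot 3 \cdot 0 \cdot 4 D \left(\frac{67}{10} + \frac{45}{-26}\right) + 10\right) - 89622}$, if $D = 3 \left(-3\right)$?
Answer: $- \frac{1}{89612} \approx -1.1159 \cdot 10^{-5}$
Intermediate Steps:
$D = -9$
$\frac{1}{\left(1 \cdot 3 \cdot 0 \cdot 4 D \left(\frac{67}{10} + \frac{45}{-26}\right) + 10\right) - 89622} = \frac{1}{\left(1 \cdot 3 \cdot 0 \cdot 4 \left(-9\right) \left(\frac{67}{10} + \frac{45}{-26}\right) + 10\right) - 89622} = \frac{1}{\left(1 \cdot 0 \cdot 4 \left(-9\right) \left(67 \cdot \frac{1}{10} + 45 \left(- \frac{1}{26}\right)\right) + 10\right) - 89622} = \frac{1}{\left(1 \cdot 0 \left(-9\right) \left(\frac{67}{10} - \frac{45}{26}\right) + 10\right) - 89622} = \frac{1}{\left(0 \left(-9\right) \frac{323}{65} + 10\right) - 89622} = \frac{1}{\left(0 \cdot \frac{323}{65} + 10\right) - 89622} = \frac{1}{\left(0 + 10\right) - 89622} = \frac{1}{10 - 89622} = \frac{1}{-89612} = - \frac{1}{89612}$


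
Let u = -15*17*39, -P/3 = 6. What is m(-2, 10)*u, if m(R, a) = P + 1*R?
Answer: 198900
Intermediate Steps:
P = -18 (P = -3*6 = -18)
m(R, a) = -18 + R (m(R, a) = -18 + 1*R = -18 + R)
u = -9945 (u = -255*39 = -9945)
m(-2, 10)*u = (-18 - 2)*(-9945) = -20*(-9945) = 198900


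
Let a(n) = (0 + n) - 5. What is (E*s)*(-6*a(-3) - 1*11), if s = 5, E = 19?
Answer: 3515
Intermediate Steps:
a(n) = -5 + n (a(n) = n - 5 = -5 + n)
(E*s)*(-6*a(-3) - 1*11) = (19*5)*(-6*(-5 - 3) - 1*11) = 95*(-6*(-8) - 11) = 95*(48 - 11) = 95*37 = 3515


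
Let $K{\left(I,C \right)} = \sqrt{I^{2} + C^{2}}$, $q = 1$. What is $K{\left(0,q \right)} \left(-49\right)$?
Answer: $-49$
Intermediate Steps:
$K{\left(I,C \right)} = \sqrt{C^{2} + I^{2}}$
$K{\left(0,q \right)} \left(-49\right) = \sqrt{1^{2} + 0^{2}} \left(-49\right) = \sqrt{1 + 0} \left(-49\right) = \sqrt{1} \left(-49\right) = 1 \left(-49\right) = -49$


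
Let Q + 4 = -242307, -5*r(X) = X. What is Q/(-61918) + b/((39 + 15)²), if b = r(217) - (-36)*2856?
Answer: 17675131807/451382220 ≈ 39.158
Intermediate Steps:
r(X) = -X/5
Q = -242311 (Q = -4 - 242307 = -242311)
b = 513863/5 (b = -⅕*217 - (-36)*2856 = -217/5 - 1*(-102816) = -217/5 + 102816 = 513863/5 ≈ 1.0277e+5)
Q/(-61918) + b/((39 + 15)²) = -242311/(-61918) + 513863/(5*((39 + 15)²)) = -242311*(-1/61918) + 513863/(5*(54²)) = 242311/61918 + (513863/5)/2916 = 242311/61918 + (513863/5)*(1/2916) = 242311/61918 + 513863/14580 = 17675131807/451382220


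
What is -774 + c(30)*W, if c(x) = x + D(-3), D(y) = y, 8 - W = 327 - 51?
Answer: -8010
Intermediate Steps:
W = -268 (W = 8 - (327 - 51) = 8 - 1*276 = 8 - 276 = -268)
c(x) = -3 + x (c(x) = x - 3 = -3 + x)
-774 + c(30)*W = -774 + (-3 + 30)*(-268) = -774 + 27*(-268) = -774 - 7236 = -8010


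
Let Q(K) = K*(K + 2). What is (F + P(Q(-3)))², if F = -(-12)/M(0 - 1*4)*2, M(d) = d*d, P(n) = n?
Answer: 81/4 ≈ 20.250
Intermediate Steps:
Q(K) = K*(2 + K)
M(d) = d²
F = 3/2 (F = -(-12)/((0 - 1*4)²)*2 = -(-12)/((0 - 4)²)*2 = -(-12)/((-4)²)*2 = -(-12)/16*2 = -3*(-¼)*2 = (¾)*2 = 3/2 ≈ 1.5000)
(F + P(Q(-3)))² = (3/2 - 3*(2 - 3))² = (3/2 - 3*(-1))² = (3/2 + 3)² = (9/2)² = 81/4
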